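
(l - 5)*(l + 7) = l^2 + 2*l - 35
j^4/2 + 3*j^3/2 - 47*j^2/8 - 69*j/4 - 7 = (j/2 + 1)*(j - 7/2)*(j + 1/2)*(j + 4)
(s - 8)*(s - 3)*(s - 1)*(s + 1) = s^4 - 11*s^3 + 23*s^2 + 11*s - 24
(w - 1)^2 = w^2 - 2*w + 1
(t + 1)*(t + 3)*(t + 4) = t^3 + 8*t^2 + 19*t + 12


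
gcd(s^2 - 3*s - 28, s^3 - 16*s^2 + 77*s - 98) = s - 7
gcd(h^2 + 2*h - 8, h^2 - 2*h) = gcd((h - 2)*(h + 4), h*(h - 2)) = h - 2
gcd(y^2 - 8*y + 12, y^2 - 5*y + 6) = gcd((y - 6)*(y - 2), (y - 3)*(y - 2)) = y - 2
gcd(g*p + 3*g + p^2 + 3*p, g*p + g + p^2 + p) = g + p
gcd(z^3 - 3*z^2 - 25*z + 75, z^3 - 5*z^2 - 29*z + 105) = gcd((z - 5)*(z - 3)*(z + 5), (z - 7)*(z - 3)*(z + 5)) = z^2 + 2*z - 15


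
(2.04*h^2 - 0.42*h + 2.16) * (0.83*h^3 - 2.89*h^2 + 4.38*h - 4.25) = 1.6932*h^5 - 6.2442*h^4 + 11.9418*h^3 - 16.752*h^2 + 11.2458*h - 9.18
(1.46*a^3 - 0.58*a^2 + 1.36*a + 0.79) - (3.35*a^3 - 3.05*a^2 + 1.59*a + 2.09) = -1.89*a^3 + 2.47*a^2 - 0.23*a - 1.3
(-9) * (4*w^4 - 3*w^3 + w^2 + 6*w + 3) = -36*w^4 + 27*w^3 - 9*w^2 - 54*w - 27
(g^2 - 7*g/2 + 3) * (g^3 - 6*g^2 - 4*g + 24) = g^5 - 19*g^4/2 + 20*g^3 + 20*g^2 - 96*g + 72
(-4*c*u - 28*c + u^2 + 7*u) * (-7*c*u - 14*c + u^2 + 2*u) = 28*c^2*u^2 + 252*c^2*u + 392*c^2 - 11*c*u^3 - 99*c*u^2 - 154*c*u + u^4 + 9*u^3 + 14*u^2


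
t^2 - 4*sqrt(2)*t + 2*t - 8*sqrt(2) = (t + 2)*(t - 4*sqrt(2))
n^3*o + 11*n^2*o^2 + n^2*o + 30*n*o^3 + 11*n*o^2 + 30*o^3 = (n + 5*o)*(n + 6*o)*(n*o + o)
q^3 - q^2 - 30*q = q*(q - 6)*(q + 5)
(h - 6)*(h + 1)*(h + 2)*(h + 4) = h^4 + h^3 - 28*h^2 - 76*h - 48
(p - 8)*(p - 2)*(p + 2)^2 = p^4 - 6*p^3 - 20*p^2 + 24*p + 64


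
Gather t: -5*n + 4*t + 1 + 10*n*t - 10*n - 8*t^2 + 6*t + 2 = -15*n - 8*t^2 + t*(10*n + 10) + 3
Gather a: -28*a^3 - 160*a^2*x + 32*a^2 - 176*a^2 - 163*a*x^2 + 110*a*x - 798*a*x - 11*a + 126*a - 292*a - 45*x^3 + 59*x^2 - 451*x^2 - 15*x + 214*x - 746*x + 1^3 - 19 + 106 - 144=-28*a^3 + a^2*(-160*x - 144) + a*(-163*x^2 - 688*x - 177) - 45*x^3 - 392*x^2 - 547*x - 56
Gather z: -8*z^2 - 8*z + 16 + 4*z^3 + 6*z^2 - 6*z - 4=4*z^3 - 2*z^2 - 14*z + 12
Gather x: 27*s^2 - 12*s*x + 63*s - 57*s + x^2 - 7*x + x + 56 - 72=27*s^2 + 6*s + x^2 + x*(-12*s - 6) - 16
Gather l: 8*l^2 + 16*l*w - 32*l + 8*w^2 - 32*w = 8*l^2 + l*(16*w - 32) + 8*w^2 - 32*w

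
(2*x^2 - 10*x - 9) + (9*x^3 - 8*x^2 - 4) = 9*x^3 - 6*x^2 - 10*x - 13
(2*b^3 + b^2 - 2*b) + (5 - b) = 2*b^3 + b^2 - 3*b + 5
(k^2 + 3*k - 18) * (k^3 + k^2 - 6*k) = k^5 + 4*k^4 - 21*k^3 - 36*k^2 + 108*k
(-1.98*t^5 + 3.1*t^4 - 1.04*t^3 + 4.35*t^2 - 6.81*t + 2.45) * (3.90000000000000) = -7.722*t^5 + 12.09*t^4 - 4.056*t^3 + 16.965*t^2 - 26.559*t + 9.555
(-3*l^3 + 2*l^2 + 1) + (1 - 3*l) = -3*l^3 + 2*l^2 - 3*l + 2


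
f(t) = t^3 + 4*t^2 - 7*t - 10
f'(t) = 3*t^2 + 8*t - 7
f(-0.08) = -9.41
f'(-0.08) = -7.62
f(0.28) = -11.62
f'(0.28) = -4.52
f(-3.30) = 20.72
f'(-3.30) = -0.73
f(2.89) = 27.32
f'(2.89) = 41.18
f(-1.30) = 3.66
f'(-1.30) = -12.33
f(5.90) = 293.32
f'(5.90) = 144.63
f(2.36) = 8.90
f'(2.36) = 28.59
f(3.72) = 70.79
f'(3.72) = 64.28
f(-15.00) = -2380.00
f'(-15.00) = 548.00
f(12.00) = 2210.00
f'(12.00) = 521.00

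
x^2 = x^2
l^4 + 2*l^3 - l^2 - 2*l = l*(l - 1)*(l + 1)*(l + 2)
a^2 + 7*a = a*(a + 7)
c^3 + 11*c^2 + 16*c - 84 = (c - 2)*(c + 6)*(c + 7)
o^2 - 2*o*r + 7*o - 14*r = (o + 7)*(o - 2*r)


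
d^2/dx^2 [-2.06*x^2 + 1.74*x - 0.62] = -4.12000000000000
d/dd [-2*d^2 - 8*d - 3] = -4*d - 8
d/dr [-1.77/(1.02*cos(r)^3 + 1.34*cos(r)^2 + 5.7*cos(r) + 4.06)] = (5.4162*sin(r)^2 - 4.7436*cos(r) - 15.5052)*sin(r)/(1.02*cos(r)^3 + 1.34*cos(r)^2 + 5.7*cos(r) + 4.06)^2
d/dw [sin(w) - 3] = cos(w)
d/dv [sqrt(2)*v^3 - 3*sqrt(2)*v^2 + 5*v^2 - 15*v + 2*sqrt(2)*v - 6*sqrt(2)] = 3*sqrt(2)*v^2 - 6*sqrt(2)*v + 10*v - 15 + 2*sqrt(2)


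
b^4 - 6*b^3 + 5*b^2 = b^2*(b - 5)*(b - 1)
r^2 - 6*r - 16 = (r - 8)*(r + 2)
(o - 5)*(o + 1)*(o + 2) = o^3 - 2*o^2 - 13*o - 10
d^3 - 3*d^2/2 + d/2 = d*(d - 1)*(d - 1/2)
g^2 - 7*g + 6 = (g - 6)*(g - 1)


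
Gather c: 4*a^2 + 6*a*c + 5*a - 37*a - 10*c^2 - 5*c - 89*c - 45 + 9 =4*a^2 - 32*a - 10*c^2 + c*(6*a - 94) - 36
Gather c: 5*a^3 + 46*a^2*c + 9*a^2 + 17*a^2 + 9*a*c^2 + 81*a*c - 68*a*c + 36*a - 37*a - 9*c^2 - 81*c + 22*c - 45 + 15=5*a^3 + 26*a^2 - a + c^2*(9*a - 9) + c*(46*a^2 + 13*a - 59) - 30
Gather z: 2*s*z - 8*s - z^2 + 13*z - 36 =-8*s - z^2 + z*(2*s + 13) - 36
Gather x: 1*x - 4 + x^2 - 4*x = x^2 - 3*x - 4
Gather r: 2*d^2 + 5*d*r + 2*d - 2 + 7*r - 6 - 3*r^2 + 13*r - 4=2*d^2 + 2*d - 3*r^2 + r*(5*d + 20) - 12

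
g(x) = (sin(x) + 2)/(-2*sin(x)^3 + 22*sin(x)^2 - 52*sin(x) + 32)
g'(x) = (sin(x) + 2)*(6*sin(x)^2*cos(x) - 44*sin(x)*cos(x) + 52*cos(x))/(-2*sin(x)^3 + 22*sin(x)^2 - 52*sin(x) + 32)^2 + cos(x)/(-2*sin(x)^3 + 22*sin(x)^2 - 52*sin(x) + 32)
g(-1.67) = 0.01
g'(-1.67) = -0.00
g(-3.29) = 0.09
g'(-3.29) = -0.20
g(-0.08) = 0.05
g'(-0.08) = 0.11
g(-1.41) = 0.01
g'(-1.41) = 0.00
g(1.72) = 18.97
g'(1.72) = -258.01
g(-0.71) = 0.02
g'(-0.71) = 0.02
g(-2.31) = 0.02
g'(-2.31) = -0.02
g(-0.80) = 0.02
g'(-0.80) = 0.02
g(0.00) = 0.06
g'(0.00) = 0.13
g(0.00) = 0.06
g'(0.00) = 0.13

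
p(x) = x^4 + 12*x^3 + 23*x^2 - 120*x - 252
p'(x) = 4*x^3 + 36*x^2 + 46*x - 120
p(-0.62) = -171.47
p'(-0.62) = -135.63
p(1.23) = -340.18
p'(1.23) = -1.51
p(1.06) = -337.80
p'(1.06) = -26.03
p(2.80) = -82.79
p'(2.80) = 378.85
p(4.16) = 810.21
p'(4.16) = 982.33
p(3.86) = 539.64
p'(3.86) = 824.00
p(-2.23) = 21.63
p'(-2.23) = -87.91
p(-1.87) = -13.41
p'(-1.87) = -106.29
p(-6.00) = 0.00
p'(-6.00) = 36.00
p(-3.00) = 72.00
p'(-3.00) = -42.00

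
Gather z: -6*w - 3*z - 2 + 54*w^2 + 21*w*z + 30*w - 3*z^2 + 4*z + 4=54*w^2 + 24*w - 3*z^2 + z*(21*w + 1) + 2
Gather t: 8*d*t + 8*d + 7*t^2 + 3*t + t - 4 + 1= 8*d + 7*t^2 + t*(8*d + 4) - 3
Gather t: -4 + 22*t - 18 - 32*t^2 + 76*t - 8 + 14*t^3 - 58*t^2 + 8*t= 14*t^3 - 90*t^2 + 106*t - 30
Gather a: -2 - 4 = -6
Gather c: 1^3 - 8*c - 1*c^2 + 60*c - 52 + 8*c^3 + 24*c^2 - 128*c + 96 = 8*c^3 + 23*c^2 - 76*c + 45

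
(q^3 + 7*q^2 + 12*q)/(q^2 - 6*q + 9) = q*(q^2 + 7*q + 12)/(q^2 - 6*q + 9)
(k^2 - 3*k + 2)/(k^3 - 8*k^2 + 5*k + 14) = (k - 1)/(k^2 - 6*k - 7)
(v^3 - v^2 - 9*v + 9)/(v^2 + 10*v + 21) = (v^2 - 4*v + 3)/(v + 7)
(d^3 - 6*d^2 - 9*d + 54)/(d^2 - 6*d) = d - 9/d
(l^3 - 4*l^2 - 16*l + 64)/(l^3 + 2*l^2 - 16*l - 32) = (l - 4)/(l + 2)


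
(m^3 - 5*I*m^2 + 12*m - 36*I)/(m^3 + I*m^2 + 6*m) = (m - 6*I)/m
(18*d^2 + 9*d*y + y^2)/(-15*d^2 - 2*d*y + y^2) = (6*d + y)/(-5*d + y)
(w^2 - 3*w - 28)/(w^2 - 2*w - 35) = (w + 4)/(w + 5)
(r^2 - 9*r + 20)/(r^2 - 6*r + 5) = (r - 4)/(r - 1)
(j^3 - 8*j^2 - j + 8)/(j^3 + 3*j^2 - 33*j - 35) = (j^2 - 9*j + 8)/(j^2 + 2*j - 35)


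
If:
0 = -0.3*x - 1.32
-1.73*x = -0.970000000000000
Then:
No Solution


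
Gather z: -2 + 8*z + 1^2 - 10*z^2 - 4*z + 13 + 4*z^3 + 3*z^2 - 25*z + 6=4*z^3 - 7*z^2 - 21*z + 18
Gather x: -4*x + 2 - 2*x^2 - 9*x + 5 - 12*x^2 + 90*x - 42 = -14*x^2 + 77*x - 35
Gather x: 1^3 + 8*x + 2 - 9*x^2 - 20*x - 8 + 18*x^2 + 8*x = 9*x^2 - 4*x - 5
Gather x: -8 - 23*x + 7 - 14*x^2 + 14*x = -14*x^2 - 9*x - 1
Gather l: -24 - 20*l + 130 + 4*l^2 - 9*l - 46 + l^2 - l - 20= 5*l^2 - 30*l + 40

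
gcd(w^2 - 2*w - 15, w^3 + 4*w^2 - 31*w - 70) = w - 5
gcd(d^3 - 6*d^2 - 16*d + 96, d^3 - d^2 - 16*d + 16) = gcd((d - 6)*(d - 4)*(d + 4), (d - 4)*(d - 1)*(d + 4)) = d^2 - 16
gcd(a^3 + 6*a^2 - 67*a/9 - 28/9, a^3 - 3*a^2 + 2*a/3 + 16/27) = a + 1/3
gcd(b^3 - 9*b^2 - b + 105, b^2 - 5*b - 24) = b + 3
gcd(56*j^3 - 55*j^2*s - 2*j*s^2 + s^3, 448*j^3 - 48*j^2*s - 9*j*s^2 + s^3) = -56*j^2 - j*s + s^2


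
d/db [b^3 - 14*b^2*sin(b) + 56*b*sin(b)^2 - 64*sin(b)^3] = -14*b^2*cos(b) + 3*b^2 - 28*b*sin(b) + 56*b*sin(2*b) - 192*sin(b)^2*cos(b) + 56*sin(b)^2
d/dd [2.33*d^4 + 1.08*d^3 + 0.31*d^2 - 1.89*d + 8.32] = 9.32*d^3 + 3.24*d^2 + 0.62*d - 1.89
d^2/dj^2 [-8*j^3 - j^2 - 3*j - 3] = -48*j - 2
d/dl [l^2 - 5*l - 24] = 2*l - 5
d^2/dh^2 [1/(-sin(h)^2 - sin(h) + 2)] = (4*sin(h)^3 + 7*sin(h)^2 + 10*sin(h) + 6)/((sin(h) - 1)^2*(sin(h) + 2)^3)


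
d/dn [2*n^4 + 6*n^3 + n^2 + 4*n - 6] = 8*n^3 + 18*n^2 + 2*n + 4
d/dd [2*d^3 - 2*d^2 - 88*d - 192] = 6*d^2 - 4*d - 88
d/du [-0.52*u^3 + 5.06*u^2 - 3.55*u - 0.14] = -1.56*u^2 + 10.12*u - 3.55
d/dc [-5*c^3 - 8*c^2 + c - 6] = -15*c^2 - 16*c + 1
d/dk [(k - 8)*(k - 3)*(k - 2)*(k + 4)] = 4*k^3 - 27*k^2 - 12*k + 136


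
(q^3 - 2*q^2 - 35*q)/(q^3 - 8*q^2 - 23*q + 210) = q/(q - 6)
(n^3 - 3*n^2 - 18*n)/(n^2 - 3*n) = (n^2 - 3*n - 18)/(n - 3)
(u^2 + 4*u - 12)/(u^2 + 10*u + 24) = (u - 2)/(u + 4)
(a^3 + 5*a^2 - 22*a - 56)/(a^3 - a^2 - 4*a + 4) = (a^2 + 3*a - 28)/(a^2 - 3*a + 2)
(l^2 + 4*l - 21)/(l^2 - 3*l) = (l + 7)/l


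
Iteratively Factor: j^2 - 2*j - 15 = (j + 3)*(j - 5)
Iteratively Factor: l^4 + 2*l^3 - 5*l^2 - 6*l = (l + 3)*(l^3 - l^2 - 2*l) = (l + 1)*(l + 3)*(l^2 - 2*l) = (l - 2)*(l + 1)*(l + 3)*(l)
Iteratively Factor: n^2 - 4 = (n + 2)*(n - 2)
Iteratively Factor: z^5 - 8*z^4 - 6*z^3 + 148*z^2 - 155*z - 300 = (z - 5)*(z^4 - 3*z^3 - 21*z^2 + 43*z + 60) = (z - 5)*(z - 3)*(z^3 - 21*z - 20) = (z - 5)*(z - 3)*(z + 4)*(z^2 - 4*z - 5) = (z - 5)^2*(z - 3)*(z + 4)*(z + 1)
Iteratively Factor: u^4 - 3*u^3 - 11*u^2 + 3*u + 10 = (u - 5)*(u^3 + 2*u^2 - u - 2) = (u - 5)*(u - 1)*(u^2 + 3*u + 2) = (u - 5)*(u - 1)*(u + 1)*(u + 2)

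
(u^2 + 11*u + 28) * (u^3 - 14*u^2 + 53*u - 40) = u^5 - 3*u^4 - 73*u^3 + 151*u^2 + 1044*u - 1120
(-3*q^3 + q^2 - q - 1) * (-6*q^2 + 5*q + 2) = 18*q^5 - 21*q^4 + 5*q^3 + 3*q^2 - 7*q - 2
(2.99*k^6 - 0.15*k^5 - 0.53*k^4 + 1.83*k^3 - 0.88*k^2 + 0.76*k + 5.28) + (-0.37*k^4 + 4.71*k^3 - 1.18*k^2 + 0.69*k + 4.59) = 2.99*k^6 - 0.15*k^5 - 0.9*k^4 + 6.54*k^3 - 2.06*k^2 + 1.45*k + 9.87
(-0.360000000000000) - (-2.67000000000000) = 2.31000000000000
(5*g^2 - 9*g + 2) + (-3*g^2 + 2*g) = 2*g^2 - 7*g + 2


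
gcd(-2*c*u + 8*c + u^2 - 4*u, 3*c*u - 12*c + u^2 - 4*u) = u - 4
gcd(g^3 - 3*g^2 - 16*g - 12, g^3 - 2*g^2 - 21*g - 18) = g^2 - 5*g - 6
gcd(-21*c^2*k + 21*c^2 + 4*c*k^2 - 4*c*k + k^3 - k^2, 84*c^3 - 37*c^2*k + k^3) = 21*c^2 - 4*c*k - k^2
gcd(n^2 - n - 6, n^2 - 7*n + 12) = n - 3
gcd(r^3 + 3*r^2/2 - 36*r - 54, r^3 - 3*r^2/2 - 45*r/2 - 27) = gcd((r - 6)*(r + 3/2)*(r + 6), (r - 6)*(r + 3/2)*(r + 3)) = r^2 - 9*r/2 - 9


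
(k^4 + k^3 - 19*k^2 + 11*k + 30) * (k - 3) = k^5 - 2*k^4 - 22*k^3 + 68*k^2 - 3*k - 90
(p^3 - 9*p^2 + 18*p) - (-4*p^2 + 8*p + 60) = p^3 - 5*p^2 + 10*p - 60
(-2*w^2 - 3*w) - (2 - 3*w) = -2*w^2 - 2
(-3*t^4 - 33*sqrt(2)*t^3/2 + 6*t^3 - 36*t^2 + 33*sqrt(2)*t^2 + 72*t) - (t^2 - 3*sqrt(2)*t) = -3*t^4 - 33*sqrt(2)*t^3/2 + 6*t^3 - 37*t^2 + 33*sqrt(2)*t^2 + 3*sqrt(2)*t + 72*t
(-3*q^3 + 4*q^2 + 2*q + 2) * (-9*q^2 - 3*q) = 27*q^5 - 27*q^4 - 30*q^3 - 24*q^2 - 6*q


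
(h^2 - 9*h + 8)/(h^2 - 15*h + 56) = (h - 1)/(h - 7)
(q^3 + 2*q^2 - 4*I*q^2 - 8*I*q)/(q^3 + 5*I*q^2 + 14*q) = (q^2 + q*(2 - 4*I) - 8*I)/(q^2 + 5*I*q + 14)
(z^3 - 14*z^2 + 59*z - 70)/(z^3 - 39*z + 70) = (z - 7)/(z + 7)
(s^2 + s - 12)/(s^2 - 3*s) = (s + 4)/s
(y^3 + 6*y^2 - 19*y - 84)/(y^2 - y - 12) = y + 7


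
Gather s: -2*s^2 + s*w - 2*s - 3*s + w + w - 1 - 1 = -2*s^2 + s*(w - 5) + 2*w - 2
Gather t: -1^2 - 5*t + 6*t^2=6*t^2 - 5*t - 1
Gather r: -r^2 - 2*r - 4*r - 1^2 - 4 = -r^2 - 6*r - 5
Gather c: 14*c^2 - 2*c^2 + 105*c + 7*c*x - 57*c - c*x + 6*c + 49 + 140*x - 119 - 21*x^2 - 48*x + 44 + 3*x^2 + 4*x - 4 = 12*c^2 + c*(6*x + 54) - 18*x^2 + 96*x - 30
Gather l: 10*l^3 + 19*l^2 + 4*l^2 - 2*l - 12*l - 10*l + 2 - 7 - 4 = 10*l^3 + 23*l^2 - 24*l - 9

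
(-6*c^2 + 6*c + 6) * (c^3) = -6*c^5 + 6*c^4 + 6*c^3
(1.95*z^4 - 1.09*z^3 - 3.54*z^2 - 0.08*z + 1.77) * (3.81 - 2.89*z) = -5.6355*z^5 + 10.5796*z^4 + 6.0777*z^3 - 13.2562*z^2 - 5.4201*z + 6.7437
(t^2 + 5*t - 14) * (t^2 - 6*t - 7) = t^4 - t^3 - 51*t^2 + 49*t + 98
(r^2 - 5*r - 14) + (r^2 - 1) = 2*r^2 - 5*r - 15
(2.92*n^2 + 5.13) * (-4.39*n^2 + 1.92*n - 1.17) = -12.8188*n^4 + 5.6064*n^3 - 25.9371*n^2 + 9.8496*n - 6.0021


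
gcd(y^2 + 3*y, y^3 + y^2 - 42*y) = y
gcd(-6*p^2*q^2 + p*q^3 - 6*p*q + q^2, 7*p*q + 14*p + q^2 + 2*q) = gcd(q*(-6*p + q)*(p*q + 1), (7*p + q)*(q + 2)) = 1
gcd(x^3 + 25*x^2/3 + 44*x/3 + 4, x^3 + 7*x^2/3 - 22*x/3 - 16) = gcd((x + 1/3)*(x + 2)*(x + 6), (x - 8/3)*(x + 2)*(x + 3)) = x + 2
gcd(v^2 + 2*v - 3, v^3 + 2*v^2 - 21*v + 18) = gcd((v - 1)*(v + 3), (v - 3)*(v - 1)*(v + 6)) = v - 1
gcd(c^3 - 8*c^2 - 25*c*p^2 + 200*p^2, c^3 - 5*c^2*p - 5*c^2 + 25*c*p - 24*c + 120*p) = -c^2 + 5*c*p + 8*c - 40*p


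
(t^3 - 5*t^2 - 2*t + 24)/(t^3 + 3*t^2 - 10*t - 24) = (t - 4)/(t + 4)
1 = 1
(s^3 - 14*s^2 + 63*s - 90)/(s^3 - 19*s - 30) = (s^2 - 9*s + 18)/(s^2 + 5*s + 6)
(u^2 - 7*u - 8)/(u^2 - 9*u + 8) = (u + 1)/(u - 1)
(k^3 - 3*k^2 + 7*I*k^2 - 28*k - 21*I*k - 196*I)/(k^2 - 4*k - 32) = (k^2 + 7*k*(-1 + I) - 49*I)/(k - 8)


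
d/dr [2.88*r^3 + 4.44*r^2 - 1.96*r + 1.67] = 8.64*r^2 + 8.88*r - 1.96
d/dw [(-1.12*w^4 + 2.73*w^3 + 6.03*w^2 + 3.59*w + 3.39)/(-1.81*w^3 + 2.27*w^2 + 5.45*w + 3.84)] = (2.0272*w^6 - 5.0848*w^5 - 1.2006*w^4 + 25.5496*w^3 + 74.5715*w^2 + 30.9198*w - 4.6899)/(3.2761*w^6 - 8.2174*w^5 - 14.5761*w^4 + 10.8422*w^3 + 47.1361*w^2 + 41.856*w + 14.7456)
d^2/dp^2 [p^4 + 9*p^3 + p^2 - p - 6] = 12*p^2 + 54*p + 2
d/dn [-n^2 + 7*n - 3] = 7 - 2*n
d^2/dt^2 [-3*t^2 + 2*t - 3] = -6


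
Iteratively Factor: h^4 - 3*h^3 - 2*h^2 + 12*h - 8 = (h - 2)*(h^3 - h^2 - 4*h + 4) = (h - 2)*(h - 1)*(h^2 - 4) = (h - 2)*(h - 1)*(h + 2)*(h - 2)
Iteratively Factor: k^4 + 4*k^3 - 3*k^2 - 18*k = (k + 3)*(k^3 + k^2 - 6*k) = (k + 3)^2*(k^2 - 2*k) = k*(k + 3)^2*(k - 2)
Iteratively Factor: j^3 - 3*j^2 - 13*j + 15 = (j - 1)*(j^2 - 2*j - 15) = (j - 5)*(j - 1)*(j + 3)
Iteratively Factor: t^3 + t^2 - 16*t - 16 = (t + 4)*(t^2 - 3*t - 4) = (t - 4)*(t + 4)*(t + 1)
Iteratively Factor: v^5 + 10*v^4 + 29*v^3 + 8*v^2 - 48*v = (v + 3)*(v^4 + 7*v^3 + 8*v^2 - 16*v) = (v + 3)*(v + 4)*(v^3 + 3*v^2 - 4*v) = (v + 3)*(v + 4)^2*(v^2 - v) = (v - 1)*(v + 3)*(v + 4)^2*(v)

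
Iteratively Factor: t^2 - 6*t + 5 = (t - 5)*(t - 1)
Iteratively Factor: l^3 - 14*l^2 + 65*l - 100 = (l - 5)*(l^2 - 9*l + 20) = (l - 5)^2*(l - 4)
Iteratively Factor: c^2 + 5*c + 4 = (c + 1)*(c + 4)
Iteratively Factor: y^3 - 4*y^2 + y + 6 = (y - 2)*(y^2 - 2*y - 3) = (y - 2)*(y + 1)*(y - 3)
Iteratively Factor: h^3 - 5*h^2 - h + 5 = (h + 1)*(h^2 - 6*h + 5) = (h - 5)*(h + 1)*(h - 1)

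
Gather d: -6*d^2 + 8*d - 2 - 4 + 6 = -6*d^2 + 8*d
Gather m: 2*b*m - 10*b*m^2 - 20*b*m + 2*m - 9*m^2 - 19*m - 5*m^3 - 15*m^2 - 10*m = -5*m^3 + m^2*(-10*b - 24) + m*(-18*b - 27)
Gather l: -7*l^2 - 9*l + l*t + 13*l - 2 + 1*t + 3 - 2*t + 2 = -7*l^2 + l*(t + 4) - t + 3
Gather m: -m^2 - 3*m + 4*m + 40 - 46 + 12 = -m^2 + m + 6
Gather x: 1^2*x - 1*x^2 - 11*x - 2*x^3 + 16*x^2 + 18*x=-2*x^3 + 15*x^2 + 8*x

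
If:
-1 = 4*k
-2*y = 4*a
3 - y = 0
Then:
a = -3/2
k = -1/4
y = 3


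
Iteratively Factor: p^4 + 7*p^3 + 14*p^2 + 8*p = (p + 4)*(p^3 + 3*p^2 + 2*p) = p*(p + 4)*(p^2 + 3*p + 2) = p*(p + 1)*(p + 4)*(p + 2)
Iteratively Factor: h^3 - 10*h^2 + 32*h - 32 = (h - 2)*(h^2 - 8*h + 16) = (h - 4)*(h - 2)*(h - 4)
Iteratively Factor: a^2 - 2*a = (a)*(a - 2)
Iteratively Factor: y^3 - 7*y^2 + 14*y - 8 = (y - 2)*(y^2 - 5*y + 4) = (y - 4)*(y - 2)*(y - 1)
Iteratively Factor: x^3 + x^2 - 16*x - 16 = (x + 4)*(x^2 - 3*x - 4) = (x + 1)*(x + 4)*(x - 4)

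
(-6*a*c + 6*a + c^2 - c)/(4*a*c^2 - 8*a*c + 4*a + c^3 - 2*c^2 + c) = (-6*a + c)/(4*a*c - 4*a + c^2 - c)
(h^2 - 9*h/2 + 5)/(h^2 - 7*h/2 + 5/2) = (h - 2)/(h - 1)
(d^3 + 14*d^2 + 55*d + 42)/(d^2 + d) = d + 13 + 42/d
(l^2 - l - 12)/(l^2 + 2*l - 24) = (l + 3)/(l + 6)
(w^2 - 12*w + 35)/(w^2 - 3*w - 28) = (w - 5)/(w + 4)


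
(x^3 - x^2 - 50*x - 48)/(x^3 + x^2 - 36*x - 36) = (x - 8)/(x - 6)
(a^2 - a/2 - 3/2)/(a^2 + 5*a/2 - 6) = (a + 1)/(a + 4)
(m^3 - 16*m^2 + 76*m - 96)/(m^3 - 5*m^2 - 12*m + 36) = (m - 8)/(m + 3)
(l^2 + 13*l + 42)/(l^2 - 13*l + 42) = (l^2 + 13*l + 42)/(l^2 - 13*l + 42)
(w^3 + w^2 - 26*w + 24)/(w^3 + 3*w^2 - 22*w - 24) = (w - 1)/(w + 1)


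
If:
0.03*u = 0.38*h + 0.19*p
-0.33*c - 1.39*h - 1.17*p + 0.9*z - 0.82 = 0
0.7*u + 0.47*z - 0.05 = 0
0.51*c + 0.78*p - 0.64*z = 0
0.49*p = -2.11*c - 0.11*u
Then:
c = -0.26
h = -0.73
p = 1.33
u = -0.87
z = 1.41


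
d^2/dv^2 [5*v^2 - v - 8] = 10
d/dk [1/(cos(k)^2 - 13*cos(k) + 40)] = (2*cos(k) - 13)*sin(k)/(cos(k)^2 - 13*cos(k) + 40)^2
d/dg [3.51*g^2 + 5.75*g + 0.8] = 7.02*g + 5.75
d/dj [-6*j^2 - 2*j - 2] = -12*j - 2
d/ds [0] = 0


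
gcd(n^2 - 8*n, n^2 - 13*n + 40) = n - 8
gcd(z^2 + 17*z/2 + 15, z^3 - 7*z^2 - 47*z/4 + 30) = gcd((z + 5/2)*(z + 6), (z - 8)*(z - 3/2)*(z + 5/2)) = z + 5/2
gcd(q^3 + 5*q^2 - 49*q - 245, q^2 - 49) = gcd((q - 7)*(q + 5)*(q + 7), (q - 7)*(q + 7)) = q^2 - 49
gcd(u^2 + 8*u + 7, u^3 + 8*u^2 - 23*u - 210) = u + 7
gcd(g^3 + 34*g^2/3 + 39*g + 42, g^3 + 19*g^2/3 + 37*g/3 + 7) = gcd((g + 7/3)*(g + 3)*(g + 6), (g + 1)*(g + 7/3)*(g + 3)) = g^2 + 16*g/3 + 7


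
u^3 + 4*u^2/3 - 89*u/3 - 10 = (u - 5)*(u + 1/3)*(u + 6)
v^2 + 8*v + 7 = (v + 1)*(v + 7)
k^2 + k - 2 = (k - 1)*(k + 2)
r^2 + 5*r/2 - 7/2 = (r - 1)*(r + 7/2)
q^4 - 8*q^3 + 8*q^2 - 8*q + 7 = (q - 7)*(q - 1)*(q - I)*(q + I)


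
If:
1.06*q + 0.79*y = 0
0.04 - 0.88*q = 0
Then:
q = 0.05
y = -0.06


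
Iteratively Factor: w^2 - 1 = (w - 1)*(w + 1)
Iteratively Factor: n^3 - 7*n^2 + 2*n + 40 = (n - 5)*(n^2 - 2*n - 8) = (n - 5)*(n + 2)*(n - 4)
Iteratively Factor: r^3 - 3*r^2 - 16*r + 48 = (r + 4)*(r^2 - 7*r + 12) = (r - 4)*(r + 4)*(r - 3)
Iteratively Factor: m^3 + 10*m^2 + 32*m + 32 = (m + 2)*(m^2 + 8*m + 16) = (m + 2)*(m + 4)*(m + 4)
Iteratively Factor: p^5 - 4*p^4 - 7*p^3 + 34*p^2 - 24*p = (p - 4)*(p^4 - 7*p^2 + 6*p) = (p - 4)*(p - 2)*(p^3 + 2*p^2 - 3*p) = (p - 4)*(p - 2)*(p + 3)*(p^2 - p) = (p - 4)*(p - 2)*(p - 1)*(p + 3)*(p)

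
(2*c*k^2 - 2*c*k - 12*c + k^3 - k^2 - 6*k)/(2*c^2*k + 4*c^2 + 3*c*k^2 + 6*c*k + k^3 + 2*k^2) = (k - 3)/(c + k)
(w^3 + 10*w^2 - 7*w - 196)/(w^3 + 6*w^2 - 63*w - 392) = (w - 4)/(w - 8)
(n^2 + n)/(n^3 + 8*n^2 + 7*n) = 1/(n + 7)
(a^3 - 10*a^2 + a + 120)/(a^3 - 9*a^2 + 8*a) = (a^2 - 2*a - 15)/(a*(a - 1))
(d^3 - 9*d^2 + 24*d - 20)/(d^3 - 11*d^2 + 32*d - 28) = (d - 5)/(d - 7)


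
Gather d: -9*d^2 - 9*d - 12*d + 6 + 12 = -9*d^2 - 21*d + 18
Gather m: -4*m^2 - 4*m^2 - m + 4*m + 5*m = -8*m^2 + 8*m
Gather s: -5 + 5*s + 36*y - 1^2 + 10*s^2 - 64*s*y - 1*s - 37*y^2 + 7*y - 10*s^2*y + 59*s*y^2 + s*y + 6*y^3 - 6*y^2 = s^2*(10 - 10*y) + s*(59*y^2 - 63*y + 4) + 6*y^3 - 43*y^2 + 43*y - 6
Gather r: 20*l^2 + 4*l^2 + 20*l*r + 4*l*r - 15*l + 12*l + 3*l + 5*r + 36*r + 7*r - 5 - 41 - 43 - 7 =24*l^2 + r*(24*l + 48) - 96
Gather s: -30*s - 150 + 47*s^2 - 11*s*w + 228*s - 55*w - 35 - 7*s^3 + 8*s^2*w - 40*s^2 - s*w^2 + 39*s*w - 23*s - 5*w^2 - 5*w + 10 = -7*s^3 + s^2*(8*w + 7) + s*(-w^2 + 28*w + 175) - 5*w^2 - 60*w - 175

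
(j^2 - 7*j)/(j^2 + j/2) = 2*(j - 7)/(2*j + 1)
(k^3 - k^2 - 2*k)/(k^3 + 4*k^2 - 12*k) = (k + 1)/(k + 6)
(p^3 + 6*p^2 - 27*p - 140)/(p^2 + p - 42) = (p^2 - p - 20)/(p - 6)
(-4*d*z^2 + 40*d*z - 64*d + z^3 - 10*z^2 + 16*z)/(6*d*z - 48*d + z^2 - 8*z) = (-4*d*z + 8*d + z^2 - 2*z)/(6*d + z)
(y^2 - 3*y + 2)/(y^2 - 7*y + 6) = (y - 2)/(y - 6)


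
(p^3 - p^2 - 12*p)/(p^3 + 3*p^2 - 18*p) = (p^2 - p - 12)/(p^2 + 3*p - 18)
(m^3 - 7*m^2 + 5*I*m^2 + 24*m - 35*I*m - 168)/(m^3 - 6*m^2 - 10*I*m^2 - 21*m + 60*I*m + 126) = (m^2 + m*(-7 + 8*I) - 56*I)/(m^2 - m*(6 + 7*I) + 42*I)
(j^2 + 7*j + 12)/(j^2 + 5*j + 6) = (j + 4)/(j + 2)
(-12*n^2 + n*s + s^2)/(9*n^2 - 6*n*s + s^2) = (4*n + s)/(-3*n + s)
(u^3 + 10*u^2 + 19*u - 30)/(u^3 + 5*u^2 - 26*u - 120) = (u^2 + 4*u - 5)/(u^2 - u - 20)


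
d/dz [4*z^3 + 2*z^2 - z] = 12*z^2 + 4*z - 1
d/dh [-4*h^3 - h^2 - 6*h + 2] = -12*h^2 - 2*h - 6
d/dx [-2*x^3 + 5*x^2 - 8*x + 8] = -6*x^2 + 10*x - 8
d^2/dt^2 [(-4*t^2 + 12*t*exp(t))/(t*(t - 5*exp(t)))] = 8*(-t^2 - 5*t*exp(t) + 2*t + 10*exp(t) - 2)*exp(t)/(t^3 - 15*t^2*exp(t) + 75*t*exp(2*t) - 125*exp(3*t))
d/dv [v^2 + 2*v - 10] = 2*v + 2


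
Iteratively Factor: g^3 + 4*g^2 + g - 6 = (g - 1)*(g^2 + 5*g + 6) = (g - 1)*(g + 2)*(g + 3)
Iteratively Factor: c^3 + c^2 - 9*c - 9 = (c + 1)*(c^2 - 9) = (c + 1)*(c + 3)*(c - 3)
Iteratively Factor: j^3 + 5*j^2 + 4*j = (j)*(j^2 + 5*j + 4) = j*(j + 4)*(j + 1)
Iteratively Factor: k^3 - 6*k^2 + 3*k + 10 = (k + 1)*(k^2 - 7*k + 10) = (k - 5)*(k + 1)*(k - 2)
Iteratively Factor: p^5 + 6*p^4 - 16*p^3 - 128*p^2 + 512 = (p - 4)*(p^4 + 10*p^3 + 24*p^2 - 32*p - 128) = (p - 4)*(p + 4)*(p^3 + 6*p^2 - 32) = (p - 4)*(p + 4)^2*(p^2 + 2*p - 8) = (p - 4)*(p - 2)*(p + 4)^2*(p + 4)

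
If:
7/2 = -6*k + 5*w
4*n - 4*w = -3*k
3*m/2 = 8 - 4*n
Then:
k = 5*w/6 - 7/12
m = 25/6 - w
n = 3*w/8 + 7/16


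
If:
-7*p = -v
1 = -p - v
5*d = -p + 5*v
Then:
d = -17/20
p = -1/8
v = -7/8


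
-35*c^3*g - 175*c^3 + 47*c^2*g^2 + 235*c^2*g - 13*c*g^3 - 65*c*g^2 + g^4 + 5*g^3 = (-7*c + g)*(-5*c + g)*(-c + g)*(g + 5)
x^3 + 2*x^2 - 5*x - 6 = (x - 2)*(x + 1)*(x + 3)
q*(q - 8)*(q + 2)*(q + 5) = q^4 - q^3 - 46*q^2 - 80*q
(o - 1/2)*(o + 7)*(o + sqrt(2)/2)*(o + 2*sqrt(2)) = o^4 + 5*sqrt(2)*o^3/2 + 13*o^3/2 - 3*o^2/2 + 65*sqrt(2)*o^2/4 - 35*sqrt(2)*o/4 + 13*o - 7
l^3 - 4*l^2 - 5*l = l*(l - 5)*(l + 1)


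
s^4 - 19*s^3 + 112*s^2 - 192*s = s*(s - 8)^2*(s - 3)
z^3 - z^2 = z^2*(z - 1)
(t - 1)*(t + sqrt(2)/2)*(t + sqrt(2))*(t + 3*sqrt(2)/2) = t^4 - t^3 + 3*sqrt(2)*t^3 - 3*sqrt(2)*t^2 + 11*t^2/2 - 11*t/2 + 3*sqrt(2)*t/2 - 3*sqrt(2)/2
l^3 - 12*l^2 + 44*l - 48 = (l - 6)*(l - 4)*(l - 2)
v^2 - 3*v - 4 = (v - 4)*(v + 1)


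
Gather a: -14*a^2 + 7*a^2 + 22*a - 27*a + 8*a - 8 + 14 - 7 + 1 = -7*a^2 + 3*a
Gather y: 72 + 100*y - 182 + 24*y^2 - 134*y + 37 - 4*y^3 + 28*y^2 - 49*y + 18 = -4*y^3 + 52*y^2 - 83*y - 55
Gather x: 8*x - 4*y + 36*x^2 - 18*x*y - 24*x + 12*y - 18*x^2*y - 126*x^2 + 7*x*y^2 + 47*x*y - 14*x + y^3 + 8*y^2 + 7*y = x^2*(-18*y - 90) + x*(7*y^2 + 29*y - 30) + y^3 + 8*y^2 + 15*y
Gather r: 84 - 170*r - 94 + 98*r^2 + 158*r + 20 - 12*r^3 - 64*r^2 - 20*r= -12*r^3 + 34*r^2 - 32*r + 10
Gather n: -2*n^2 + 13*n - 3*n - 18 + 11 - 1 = -2*n^2 + 10*n - 8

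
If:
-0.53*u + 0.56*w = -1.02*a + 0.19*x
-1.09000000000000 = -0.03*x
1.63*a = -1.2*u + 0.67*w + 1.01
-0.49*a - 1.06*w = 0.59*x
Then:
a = 7.84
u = -23.13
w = -23.85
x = 36.33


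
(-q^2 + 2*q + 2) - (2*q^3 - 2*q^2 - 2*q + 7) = -2*q^3 + q^2 + 4*q - 5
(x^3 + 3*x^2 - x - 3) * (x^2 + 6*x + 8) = x^5 + 9*x^4 + 25*x^3 + 15*x^2 - 26*x - 24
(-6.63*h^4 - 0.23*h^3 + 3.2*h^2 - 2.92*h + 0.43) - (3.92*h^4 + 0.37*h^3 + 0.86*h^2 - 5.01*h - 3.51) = -10.55*h^4 - 0.6*h^3 + 2.34*h^2 + 2.09*h + 3.94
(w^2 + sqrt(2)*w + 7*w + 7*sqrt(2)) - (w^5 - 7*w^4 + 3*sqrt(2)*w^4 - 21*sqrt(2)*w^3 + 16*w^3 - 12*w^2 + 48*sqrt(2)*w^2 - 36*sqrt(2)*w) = -w^5 - 3*sqrt(2)*w^4 + 7*w^4 - 16*w^3 + 21*sqrt(2)*w^3 - 48*sqrt(2)*w^2 + 13*w^2 + 7*w + 37*sqrt(2)*w + 7*sqrt(2)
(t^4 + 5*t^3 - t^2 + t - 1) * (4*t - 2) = 4*t^5 + 18*t^4 - 14*t^3 + 6*t^2 - 6*t + 2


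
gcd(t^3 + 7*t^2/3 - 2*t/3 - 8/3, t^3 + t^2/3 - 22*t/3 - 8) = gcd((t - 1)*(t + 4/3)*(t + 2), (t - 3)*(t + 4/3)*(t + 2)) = t^2 + 10*t/3 + 8/3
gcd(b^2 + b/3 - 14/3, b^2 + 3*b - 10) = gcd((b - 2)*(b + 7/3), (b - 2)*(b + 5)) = b - 2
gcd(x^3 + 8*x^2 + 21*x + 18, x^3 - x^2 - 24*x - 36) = x^2 + 5*x + 6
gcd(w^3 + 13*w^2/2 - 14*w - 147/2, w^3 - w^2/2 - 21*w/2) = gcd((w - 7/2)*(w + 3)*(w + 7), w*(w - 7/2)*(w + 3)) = w^2 - w/2 - 21/2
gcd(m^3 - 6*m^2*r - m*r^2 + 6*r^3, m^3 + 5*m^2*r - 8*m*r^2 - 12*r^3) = m + r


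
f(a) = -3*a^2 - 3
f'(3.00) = -18.00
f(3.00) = -30.00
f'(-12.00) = 72.00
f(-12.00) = -435.00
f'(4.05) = -24.30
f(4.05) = -52.21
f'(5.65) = -33.90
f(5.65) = -98.77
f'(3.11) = -18.66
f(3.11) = -32.02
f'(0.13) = -0.78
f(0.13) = -3.05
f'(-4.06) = 24.36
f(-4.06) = -52.45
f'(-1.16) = 6.96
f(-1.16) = -7.04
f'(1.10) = -6.60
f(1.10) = -6.63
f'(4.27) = -25.62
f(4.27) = -57.70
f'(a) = -6*a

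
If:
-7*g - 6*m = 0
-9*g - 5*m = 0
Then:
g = 0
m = 0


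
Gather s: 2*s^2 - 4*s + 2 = 2*s^2 - 4*s + 2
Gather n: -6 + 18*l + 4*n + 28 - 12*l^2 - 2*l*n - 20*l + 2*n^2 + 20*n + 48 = -12*l^2 - 2*l + 2*n^2 + n*(24 - 2*l) + 70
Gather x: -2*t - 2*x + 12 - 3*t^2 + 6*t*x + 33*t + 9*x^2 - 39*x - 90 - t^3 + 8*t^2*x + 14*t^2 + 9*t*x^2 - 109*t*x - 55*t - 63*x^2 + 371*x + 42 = -t^3 + 11*t^2 - 24*t + x^2*(9*t - 54) + x*(8*t^2 - 103*t + 330) - 36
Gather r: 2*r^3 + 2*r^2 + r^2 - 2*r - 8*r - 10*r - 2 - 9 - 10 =2*r^3 + 3*r^2 - 20*r - 21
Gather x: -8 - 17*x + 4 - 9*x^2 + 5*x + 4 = -9*x^2 - 12*x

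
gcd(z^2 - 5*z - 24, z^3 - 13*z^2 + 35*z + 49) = 1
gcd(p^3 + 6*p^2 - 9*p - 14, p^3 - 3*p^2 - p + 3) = p + 1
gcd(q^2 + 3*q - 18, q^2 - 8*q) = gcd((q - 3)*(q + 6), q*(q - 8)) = 1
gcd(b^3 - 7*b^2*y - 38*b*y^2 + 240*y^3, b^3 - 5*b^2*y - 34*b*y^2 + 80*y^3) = -b + 8*y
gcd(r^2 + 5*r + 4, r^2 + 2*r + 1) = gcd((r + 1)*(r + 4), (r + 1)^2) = r + 1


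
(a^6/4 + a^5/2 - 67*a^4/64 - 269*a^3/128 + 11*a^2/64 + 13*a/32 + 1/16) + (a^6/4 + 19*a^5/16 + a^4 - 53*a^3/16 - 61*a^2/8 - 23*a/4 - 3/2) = a^6/2 + 27*a^5/16 - 3*a^4/64 - 693*a^3/128 - 477*a^2/64 - 171*a/32 - 23/16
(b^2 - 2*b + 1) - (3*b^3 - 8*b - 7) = -3*b^3 + b^2 + 6*b + 8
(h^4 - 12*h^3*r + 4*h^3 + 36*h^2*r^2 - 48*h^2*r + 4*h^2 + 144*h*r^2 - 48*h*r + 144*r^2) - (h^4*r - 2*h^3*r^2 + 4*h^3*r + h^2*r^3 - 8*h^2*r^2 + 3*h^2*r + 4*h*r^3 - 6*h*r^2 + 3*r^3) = -h^4*r + h^4 + 2*h^3*r^2 - 16*h^3*r + 4*h^3 - h^2*r^3 + 44*h^2*r^2 - 51*h^2*r + 4*h^2 - 4*h*r^3 + 150*h*r^2 - 48*h*r - 3*r^3 + 144*r^2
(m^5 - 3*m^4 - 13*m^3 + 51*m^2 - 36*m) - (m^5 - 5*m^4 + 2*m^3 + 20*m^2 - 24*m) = 2*m^4 - 15*m^3 + 31*m^2 - 12*m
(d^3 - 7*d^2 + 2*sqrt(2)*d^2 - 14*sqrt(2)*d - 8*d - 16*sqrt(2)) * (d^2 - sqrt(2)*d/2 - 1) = d^5 - 7*d^4 + 3*sqrt(2)*d^4/2 - 21*sqrt(2)*d^3/2 - 11*d^3 - 14*sqrt(2)*d^2 + 21*d^2 + 14*sqrt(2)*d + 24*d + 16*sqrt(2)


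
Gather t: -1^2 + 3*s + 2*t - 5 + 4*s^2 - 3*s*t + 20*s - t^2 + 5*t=4*s^2 + 23*s - t^2 + t*(7 - 3*s) - 6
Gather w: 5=5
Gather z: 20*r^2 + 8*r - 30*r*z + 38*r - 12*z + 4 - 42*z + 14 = 20*r^2 + 46*r + z*(-30*r - 54) + 18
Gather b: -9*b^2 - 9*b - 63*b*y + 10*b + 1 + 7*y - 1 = -9*b^2 + b*(1 - 63*y) + 7*y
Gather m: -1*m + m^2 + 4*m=m^2 + 3*m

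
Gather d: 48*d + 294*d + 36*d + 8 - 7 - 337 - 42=378*d - 378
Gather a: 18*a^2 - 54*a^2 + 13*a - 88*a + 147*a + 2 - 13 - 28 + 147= -36*a^2 + 72*a + 108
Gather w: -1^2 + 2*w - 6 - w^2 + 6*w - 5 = -w^2 + 8*w - 12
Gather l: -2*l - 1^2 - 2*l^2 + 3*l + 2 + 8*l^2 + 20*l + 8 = 6*l^2 + 21*l + 9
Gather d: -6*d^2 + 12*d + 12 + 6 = -6*d^2 + 12*d + 18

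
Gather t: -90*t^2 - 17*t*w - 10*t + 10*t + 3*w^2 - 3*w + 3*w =-90*t^2 - 17*t*w + 3*w^2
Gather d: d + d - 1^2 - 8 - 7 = 2*d - 16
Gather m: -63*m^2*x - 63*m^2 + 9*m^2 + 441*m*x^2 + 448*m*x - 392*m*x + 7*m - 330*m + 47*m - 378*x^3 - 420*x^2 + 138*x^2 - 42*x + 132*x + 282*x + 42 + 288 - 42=m^2*(-63*x - 54) + m*(441*x^2 + 56*x - 276) - 378*x^3 - 282*x^2 + 372*x + 288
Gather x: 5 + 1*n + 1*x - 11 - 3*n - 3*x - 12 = -2*n - 2*x - 18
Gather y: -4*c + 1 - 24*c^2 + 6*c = -24*c^2 + 2*c + 1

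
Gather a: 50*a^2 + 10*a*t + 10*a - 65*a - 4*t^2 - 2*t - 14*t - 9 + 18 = 50*a^2 + a*(10*t - 55) - 4*t^2 - 16*t + 9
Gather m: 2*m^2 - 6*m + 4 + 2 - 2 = 2*m^2 - 6*m + 4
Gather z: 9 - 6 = 3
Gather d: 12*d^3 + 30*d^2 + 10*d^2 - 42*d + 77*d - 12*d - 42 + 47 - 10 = 12*d^3 + 40*d^2 + 23*d - 5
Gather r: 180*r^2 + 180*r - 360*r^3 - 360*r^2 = -360*r^3 - 180*r^2 + 180*r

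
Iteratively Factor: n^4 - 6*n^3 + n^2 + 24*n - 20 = (n - 1)*(n^3 - 5*n^2 - 4*n + 20) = (n - 1)*(n + 2)*(n^2 - 7*n + 10) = (n - 2)*(n - 1)*(n + 2)*(n - 5)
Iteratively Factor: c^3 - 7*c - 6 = (c + 1)*(c^2 - c - 6) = (c - 3)*(c + 1)*(c + 2)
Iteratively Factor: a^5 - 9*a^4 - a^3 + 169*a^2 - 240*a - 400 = (a - 5)*(a^4 - 4*a^3 - 21*a^2 + 64*a + 80) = (a - 5)*(a + 1)*(a^3 - 5*a^2 - 16*a + 80) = (a - 5)^2*(a + 1)*(a^2 - 16) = (a - 5)^2*(a - 4)*(a + 1)*(a + 4)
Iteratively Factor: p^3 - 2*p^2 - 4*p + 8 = (p + 2)*(p^2 - 4*p + 4) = (p - 2)*(p + 2)*(p - 2)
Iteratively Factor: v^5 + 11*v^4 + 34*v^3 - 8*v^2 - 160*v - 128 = (v - 2)*(v^4 + 13*v^3 + 60*v^2 + 112*v + 64) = (v - 2)*(v + 4)*(v^3 + 9*v^2 + 24*v + 16) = (v - 2)*(v + 1)*(v + 4)*(v^2 + 8*v + 16) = (v - 2)*(v + 1)*(v + 4)^2*(v + 4)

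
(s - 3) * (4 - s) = -s^2 + 7*s - 12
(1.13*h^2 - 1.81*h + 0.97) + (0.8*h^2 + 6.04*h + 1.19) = 1.93*h^2 + 4.23*h + 2.16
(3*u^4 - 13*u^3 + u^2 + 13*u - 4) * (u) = 3*u^5 - 13*u^4 + u^3 + 13*u^2 - 4*u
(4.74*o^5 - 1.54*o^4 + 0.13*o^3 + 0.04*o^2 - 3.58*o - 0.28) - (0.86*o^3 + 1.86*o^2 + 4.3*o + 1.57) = 4.74*o^5 - 1.54*o^4 - 0.73*o^3 - 1.82*o^2 - 7.88*o - 1.85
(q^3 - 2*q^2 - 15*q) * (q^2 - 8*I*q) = q^5 - 2*q^4 - 8*I*q^4 - 15*q^3 + 16*I*q^3 + 120*I*q^2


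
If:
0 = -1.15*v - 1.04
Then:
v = -0.90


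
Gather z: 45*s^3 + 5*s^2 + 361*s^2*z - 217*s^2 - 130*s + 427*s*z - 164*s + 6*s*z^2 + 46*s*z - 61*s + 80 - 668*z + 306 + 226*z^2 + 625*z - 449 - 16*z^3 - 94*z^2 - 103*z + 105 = 45*s^3 - 212*s^2 - 355*s - 16*z^3 + z^2*(6*s + 132) + z*(361*s^2 + 473*s - 146) + 42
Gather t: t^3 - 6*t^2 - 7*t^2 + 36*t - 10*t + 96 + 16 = t^3 - 13*t^2 + 26*t + 112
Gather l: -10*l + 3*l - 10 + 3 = -7*l - 7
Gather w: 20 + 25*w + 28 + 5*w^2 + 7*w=5*w^2 + 32*w + 48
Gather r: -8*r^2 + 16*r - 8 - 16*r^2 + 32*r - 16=-24*r^2 + 48*r - 24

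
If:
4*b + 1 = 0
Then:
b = -1/4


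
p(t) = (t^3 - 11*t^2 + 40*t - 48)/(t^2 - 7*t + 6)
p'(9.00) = 0.68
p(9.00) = 6.25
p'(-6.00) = 0.91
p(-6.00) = -10.71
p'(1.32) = -34.27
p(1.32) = 8.06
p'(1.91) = -3.49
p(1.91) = 1.28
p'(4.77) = -0.84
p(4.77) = -0.23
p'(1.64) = -7.92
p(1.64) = 2.71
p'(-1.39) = 0.33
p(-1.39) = -7.22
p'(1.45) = -16.89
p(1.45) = 4.92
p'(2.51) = -0.78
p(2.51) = 0.21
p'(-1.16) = 0.18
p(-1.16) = -7.16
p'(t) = (7 - 2*t)*(t^3 - 11*t^2 + 40*t - 48)/(t^2 - 7*t + 6)^2 + (3*t^2 - 22*t + 40)/(t^2 - 7*t + 6) = (t^4 - 14*t^3 + 55*t^2 - 36*t - 96)/(t^4 - 14*t^3 + 61*t^2 - 84*t + 36)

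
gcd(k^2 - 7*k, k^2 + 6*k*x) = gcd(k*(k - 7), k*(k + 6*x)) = k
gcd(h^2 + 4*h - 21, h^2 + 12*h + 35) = h + 7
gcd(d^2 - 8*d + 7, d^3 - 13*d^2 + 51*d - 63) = d - 7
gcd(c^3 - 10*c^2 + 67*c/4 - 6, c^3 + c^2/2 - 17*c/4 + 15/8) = c^2 - 2*c + 3/4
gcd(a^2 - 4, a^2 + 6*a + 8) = a + 2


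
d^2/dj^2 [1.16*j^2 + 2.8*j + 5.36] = 2.32000000000000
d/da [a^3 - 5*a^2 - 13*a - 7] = 3*a^2 - 10*a - 13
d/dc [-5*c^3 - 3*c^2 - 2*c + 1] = -15*c^2 - 6*c - 2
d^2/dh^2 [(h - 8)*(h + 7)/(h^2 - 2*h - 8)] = 2*(h^3 - 144*h^2 + 312*h - 592)/(h^6 - 6*h^5 - 12*h^4 + 88*h^3 + 96*h^2 - 384*h - 512)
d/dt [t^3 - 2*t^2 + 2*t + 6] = 3*t^2 - 4*t + 2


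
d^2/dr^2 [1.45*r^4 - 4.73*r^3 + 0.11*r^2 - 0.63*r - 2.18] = 17.4*r^2 - 28.38*r + 0.22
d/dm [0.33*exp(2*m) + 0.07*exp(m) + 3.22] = (0.66*exp(m) + 0.07)*exp(m)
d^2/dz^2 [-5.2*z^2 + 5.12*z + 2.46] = -10.4000000000000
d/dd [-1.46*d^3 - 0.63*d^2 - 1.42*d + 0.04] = -4.38*d^2 - 1.26*d - 1.42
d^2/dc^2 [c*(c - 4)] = 2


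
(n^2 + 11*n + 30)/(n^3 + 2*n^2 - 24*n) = (n + 5)/(n*(n - 4))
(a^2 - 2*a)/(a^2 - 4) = a/(a + 2)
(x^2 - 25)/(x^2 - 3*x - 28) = (25 - x^2)/(-x^2 + 3*x + 28)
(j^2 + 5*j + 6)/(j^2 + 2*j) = (j + 3)/j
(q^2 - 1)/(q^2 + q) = (q - 1)/q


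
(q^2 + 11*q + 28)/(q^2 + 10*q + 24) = (q + 7)/(q + 6)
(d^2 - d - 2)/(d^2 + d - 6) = (d + 1)/(d + 3)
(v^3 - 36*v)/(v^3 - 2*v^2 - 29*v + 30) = v*(v + 6)/(v^2 + 4*v - 5)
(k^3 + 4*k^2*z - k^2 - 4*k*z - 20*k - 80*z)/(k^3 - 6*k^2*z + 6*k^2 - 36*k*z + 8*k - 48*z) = (-k^2 - 4*k*z + 5*k + 20*z)/(-k^2 + 6*k*z - 2*k + 12*z)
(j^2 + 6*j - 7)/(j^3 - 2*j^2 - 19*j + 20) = (j + 7)/(j^2 - j - 20)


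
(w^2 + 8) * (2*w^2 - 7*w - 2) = 2*w^4 - 7*w^3 + 14*w^2 - 56*w - 16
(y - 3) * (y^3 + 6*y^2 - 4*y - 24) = y^4 + 3*y^3 - 22*y^2 - 12*y + 72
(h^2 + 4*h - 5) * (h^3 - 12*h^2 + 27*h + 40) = h^5 - 8*h^4 - 26*h^3 + 208*h^2 + 25*h - 200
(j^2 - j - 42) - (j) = j^2 - 2*j - 42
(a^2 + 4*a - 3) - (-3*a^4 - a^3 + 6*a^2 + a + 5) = 3*a^4 + a^3 - 5*a^2 + 3*a - 8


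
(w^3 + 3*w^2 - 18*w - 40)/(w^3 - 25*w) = (w^2 - 2*w - 8)/(w*(w - 5))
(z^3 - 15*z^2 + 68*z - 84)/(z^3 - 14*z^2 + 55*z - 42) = (z - 2)/(z - 1)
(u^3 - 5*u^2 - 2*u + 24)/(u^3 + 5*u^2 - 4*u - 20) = (u^2 - 7*u + 12)/(u^2 + 3*u - 10)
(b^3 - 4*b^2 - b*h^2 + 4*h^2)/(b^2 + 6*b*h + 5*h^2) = (b^2 - b*h - 4*b + 4*h)/(b + 5*h)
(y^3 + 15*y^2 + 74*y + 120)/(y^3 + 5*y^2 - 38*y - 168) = (y^2 + 11*y + 30)/(y^2 + y - 42)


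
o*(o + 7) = o^2 + 7*o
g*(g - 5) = g^2 - 5*g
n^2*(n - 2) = n^3 - 2*n^2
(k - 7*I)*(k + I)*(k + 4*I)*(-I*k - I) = -I*k^4 - 2*k^3 - I*k^3 - 2*k^2 - 31*I*k^2 + 28*k - 31*I*k + 28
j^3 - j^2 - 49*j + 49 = (j - 7)*(j - 1)*(j + 7)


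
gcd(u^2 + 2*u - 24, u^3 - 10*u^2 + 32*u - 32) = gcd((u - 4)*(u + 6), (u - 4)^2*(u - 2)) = u - 4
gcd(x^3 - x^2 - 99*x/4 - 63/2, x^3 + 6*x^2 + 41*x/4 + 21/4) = x^2 + 5*x + 21/4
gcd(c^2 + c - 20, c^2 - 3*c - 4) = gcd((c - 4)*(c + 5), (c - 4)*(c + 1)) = c - 4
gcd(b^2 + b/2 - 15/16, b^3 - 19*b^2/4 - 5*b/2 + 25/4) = b + 5/4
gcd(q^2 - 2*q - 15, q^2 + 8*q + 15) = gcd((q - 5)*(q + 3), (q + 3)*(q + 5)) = q + 3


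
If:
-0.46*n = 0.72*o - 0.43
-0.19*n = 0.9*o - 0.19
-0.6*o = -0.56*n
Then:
No Solution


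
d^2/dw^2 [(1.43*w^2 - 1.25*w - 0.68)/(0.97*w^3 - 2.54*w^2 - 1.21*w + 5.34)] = (2.690974*w^6 - 7.05675000000001*w^5 + 20.871102*w^4 - 104.746626*w^3 + 172.538856*w^2 - 93.132888*w + 44.963444)/(0.912673*w^9 - 7.169658*w^8 + 15.358689*w^7 + 16.573342*w^6 - 98.098929*w^5 + 54.592842*w^4 + 179.680571*w^3 - 193.83399*w^2 - 103.511628*w + 152.273304)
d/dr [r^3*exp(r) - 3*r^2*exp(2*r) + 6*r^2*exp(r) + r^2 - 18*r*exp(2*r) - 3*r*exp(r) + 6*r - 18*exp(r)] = r^3*exp(r) - 6*r^2*exp(2*r) + 9*r^2*exp(r) - 42*r*exp(2*r) + 9*r*exp(r) + 2*r - 18*exp(2*r) - 21*exp(r) + 6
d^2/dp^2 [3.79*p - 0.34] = 0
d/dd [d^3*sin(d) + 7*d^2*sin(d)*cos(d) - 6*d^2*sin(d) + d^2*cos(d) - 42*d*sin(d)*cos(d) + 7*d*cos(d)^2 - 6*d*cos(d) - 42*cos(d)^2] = d^3*cos(d) + 2*d^2*sin(d) - 6*d^2*cos(d) + 7*d^2*cos(2*d) - 6*d*sin(d) + 2*d*cos(d) - 42*d*cos(2*d) + 21*sin(2*d) - 6*cos(d) + 7*cos(2*d)/2 + 7/2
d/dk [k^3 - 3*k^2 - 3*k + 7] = 3*k^2 - 6*k - 3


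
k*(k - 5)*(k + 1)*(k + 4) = k^4 - 21*k^2 - 20*k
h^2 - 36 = (h - 6)*(h + 6)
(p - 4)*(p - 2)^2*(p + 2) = p^4 - 6*p^3 + 4*p^2 + 24*p - 32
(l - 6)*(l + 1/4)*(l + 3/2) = l^3 - 17*l^2/4 - 81*l/8 - 9/4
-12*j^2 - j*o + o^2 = (-4*j + o)*(3*j + o)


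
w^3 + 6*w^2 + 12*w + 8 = (w + 2)^3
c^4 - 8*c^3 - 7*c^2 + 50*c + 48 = (c - 8)*(c - 3)*(c + 1)*(c + 2)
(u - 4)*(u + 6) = u^2 + 2*u - 24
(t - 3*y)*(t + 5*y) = t^2 + 2*t*y - 15*y^2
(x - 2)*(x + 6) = x^2 + 4*x - 12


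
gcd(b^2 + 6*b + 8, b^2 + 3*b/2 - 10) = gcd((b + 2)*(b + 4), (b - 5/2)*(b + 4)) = b + 4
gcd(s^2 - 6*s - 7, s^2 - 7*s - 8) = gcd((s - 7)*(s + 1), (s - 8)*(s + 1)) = s + 1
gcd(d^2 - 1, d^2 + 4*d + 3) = d + 1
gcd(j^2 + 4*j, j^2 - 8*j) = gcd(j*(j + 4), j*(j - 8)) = j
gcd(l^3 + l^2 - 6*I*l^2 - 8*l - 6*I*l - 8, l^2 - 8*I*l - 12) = l - 2*I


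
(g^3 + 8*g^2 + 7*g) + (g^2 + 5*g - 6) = g^3 + 9*g^2 + 12*g - 6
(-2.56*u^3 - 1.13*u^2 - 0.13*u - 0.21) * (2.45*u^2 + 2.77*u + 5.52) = -6.272*u^5 - 9.8597*u^4 - 17.5798*u^3 - 7.1122*u^2 - 1.2993*u - 1.1592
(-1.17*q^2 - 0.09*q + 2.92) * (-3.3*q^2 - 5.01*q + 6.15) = 3.861*q^4 + 6.1587*q^3 - 16.3806*q^2 - 15.1827*q + 17.958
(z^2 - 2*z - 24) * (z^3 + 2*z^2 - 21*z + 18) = z^5 - 49*z^3 + 12*z^2 + 468*z - 432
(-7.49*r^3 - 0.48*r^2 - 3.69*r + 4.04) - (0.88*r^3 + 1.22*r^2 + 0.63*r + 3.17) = -8.37*r^3 - 1.7*r^2 - 4.32*r + 0.87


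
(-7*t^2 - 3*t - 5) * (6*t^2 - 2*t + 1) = -42*t^4 - 4*t^3 - 31*t^2 + 7*t - 5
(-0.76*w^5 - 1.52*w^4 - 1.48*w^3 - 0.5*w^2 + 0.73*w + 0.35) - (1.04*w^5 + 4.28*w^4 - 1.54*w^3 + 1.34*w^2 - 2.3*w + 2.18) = -1.8*w^5 - 5.8*w^4 + 0.0600000000000001*w^3 - 1.84*w^2 + 3.03*w - 1.83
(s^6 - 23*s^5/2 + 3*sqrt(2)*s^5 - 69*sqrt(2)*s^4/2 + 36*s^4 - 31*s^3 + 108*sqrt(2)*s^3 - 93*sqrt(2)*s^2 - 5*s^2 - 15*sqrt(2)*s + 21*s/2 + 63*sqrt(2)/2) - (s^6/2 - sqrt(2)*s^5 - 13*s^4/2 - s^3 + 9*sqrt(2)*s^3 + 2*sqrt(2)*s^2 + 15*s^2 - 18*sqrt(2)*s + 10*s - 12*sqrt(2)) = s^6/2 - 23*s^5/2 + 4*sqrt(2)*s^5 - 69*sqrt(2)*s^4/2 + 85*s^4/2 - 30*s^3 + 99*sqrt(2)*s^3 - 95*sqrt(2)*s^2 - 20*s^2 + s/2 + 3*sqrt(2)*s + 87*sqrt(2)/2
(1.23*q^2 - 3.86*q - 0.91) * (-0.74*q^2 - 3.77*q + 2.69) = -0.9102*q^4 - 1.7807*q^3 + 18.5343*q^2 - 6.9527*q - 2.4479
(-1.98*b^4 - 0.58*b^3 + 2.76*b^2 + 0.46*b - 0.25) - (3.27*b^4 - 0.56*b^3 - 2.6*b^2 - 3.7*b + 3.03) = -5.25*b^4 - 0.0199999999999999*b^3 + 5.36*b^2 + 4.16*b - 3.28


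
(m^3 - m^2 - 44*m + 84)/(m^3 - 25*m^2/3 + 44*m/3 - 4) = 3*(m + 7)/(3*m - 1)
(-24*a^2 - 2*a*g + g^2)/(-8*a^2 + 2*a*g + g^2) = (6*a - g)/(2*a - g)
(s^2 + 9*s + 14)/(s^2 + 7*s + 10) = (s + 7)/(s + 5)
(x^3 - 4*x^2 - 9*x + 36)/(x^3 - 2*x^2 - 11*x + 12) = (x - 3)/(x - 1)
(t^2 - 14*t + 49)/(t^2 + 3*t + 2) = (t^2 - 14*t + 49)/(t^2 + 3*t + 2)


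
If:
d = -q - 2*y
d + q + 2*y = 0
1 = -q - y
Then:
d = 1 - y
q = -y - 1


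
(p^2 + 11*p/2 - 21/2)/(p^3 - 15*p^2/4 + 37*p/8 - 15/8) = 4*(p + 7)/(4*p^2 - 9*p + 5)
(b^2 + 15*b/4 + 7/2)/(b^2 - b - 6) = (b + 7/4)/(b - 3)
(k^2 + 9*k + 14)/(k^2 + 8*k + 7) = (k + 2)/(k + 1)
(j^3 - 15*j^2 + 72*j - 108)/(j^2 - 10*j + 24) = (j^2 - 9*j + 18)/(j - 4)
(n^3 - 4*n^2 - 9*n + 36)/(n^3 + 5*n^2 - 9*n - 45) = (n - 4)/(n + 5)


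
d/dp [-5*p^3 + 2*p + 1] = 2 - 15*p^2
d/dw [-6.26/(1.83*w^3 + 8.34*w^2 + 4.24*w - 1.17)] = (34.3674*w^2 + 104.4168*w + 26.5424)/(1.83*w^3 + 8.34*w^2 + 4.24*w - 1.17)^2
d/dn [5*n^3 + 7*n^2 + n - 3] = 15*n^2 + 14*n + 1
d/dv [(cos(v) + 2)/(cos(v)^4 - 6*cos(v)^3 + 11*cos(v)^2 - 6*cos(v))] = (3*cos(v)^4 - 4*cos(v)^3 - 25*cos(v)^2 + 44*cos(v) - 12)*sin(v)/((cos(v) - 3)^2*(cos(v) - 2)^2*(cos(v) - 1)^2*cos(v)^2)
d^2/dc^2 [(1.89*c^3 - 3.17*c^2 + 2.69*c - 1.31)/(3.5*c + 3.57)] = (46.305*c^3 + 141.6933*c^2 + 144.527166*c - 180.120766)/(42.875*c^3 + 131.1975*c^2 + 133.82145*c + 45.499293)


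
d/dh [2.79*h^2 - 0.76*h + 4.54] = 5.58*h - 0.76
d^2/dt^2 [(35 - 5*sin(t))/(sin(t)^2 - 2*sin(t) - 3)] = 5*(sin(t)^4 - 27*sin(t)^3 + 85*sin(t)^2 - 161*sin(t) + 110)/((sin(t) - 3)^3*(sin(t) + 1)^2)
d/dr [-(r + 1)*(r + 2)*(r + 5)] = -3*r^2 - 16*r - 17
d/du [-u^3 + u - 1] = 1 - 3*u^2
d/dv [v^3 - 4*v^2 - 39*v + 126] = 3*v^2 - 8*v - 39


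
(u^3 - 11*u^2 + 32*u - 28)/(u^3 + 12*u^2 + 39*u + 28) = (u^3 - 11*u^2 + 32*u - 28)/(u^3 + 12*u^2 + 39*u + 28)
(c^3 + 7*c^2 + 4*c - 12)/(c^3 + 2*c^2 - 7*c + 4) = (c^2 + 8*c + 12)/(c^2 + 3*c - 4)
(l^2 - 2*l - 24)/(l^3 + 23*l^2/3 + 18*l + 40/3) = 3*(l - 6)/(3*l^2 + 11*l + 10)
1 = 1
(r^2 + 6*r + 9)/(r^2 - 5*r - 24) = (r + 3)/(r - 8)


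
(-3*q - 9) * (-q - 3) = 3*q^2 + 18*q + 27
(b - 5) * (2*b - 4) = 2*b^2 - 14*b + 20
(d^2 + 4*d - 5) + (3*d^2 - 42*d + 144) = 4*d^2 - 38*d + 139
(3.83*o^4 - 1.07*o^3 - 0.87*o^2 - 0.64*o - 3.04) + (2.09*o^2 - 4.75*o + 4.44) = 3.83*o^4 - 1.07*o^3 + 1.22*o^2 - 5.39*o + 1.4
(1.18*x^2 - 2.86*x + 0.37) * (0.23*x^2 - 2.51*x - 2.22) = 0.2714*x^4 - 3.6196*x^3 + 4.6441*x^2 + 5.4205*x - 0.8214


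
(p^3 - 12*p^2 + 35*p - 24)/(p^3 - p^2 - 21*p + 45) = (p^2 - 9*p + 8)/(p^2 + 2*p - 15)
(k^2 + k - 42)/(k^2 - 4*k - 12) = (k + 7)/(k + 2)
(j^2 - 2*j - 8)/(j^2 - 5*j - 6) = (-j^2 + 2*j + 8)/(-j^2 + 5*j + 6)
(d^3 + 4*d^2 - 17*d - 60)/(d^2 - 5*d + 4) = (d^2 + 8*d + 15)/(d - 1)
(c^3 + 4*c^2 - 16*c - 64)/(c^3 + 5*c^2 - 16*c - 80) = (c + 4)/(c + 5)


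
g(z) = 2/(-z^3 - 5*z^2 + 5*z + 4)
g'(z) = 2*(3*z^2 + 10*z - 5)/(-z^3 - 5*z^2 + 5*z + 4)^2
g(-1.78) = -0.13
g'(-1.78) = -0.12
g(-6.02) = 0.18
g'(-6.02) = 0.74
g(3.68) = -0.02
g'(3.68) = 0.02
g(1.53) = -0.55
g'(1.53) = 2.62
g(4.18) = -0.01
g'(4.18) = 0.01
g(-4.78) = -0.08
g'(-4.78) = 0.05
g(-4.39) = -0.07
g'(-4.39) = 0.02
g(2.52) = -0.06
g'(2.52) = 0.08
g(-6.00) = 0.20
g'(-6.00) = 0.86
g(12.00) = 0.00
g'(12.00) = 0.00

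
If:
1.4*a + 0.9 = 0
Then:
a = -0.64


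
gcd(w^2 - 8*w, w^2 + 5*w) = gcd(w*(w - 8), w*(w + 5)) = w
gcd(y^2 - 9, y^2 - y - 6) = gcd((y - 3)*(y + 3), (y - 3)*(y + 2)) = y - 3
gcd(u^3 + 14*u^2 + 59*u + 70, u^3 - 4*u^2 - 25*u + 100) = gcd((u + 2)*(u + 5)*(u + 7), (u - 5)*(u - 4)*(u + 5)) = u + 5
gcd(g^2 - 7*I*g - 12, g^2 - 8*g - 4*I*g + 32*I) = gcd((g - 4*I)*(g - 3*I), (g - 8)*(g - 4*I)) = g - 4*I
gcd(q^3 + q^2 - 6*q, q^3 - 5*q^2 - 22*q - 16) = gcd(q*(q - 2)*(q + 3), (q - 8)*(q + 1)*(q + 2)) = 1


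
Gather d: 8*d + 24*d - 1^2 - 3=32*d - 4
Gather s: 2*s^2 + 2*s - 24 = 2*s^2 + 2*s - 24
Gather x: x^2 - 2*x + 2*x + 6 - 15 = x^2 - 9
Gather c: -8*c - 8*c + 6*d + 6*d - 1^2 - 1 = -16*c + 12*d - 2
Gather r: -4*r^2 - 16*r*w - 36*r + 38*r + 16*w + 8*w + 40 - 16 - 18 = -4*r^2 + r*(2 - 16*w) + 24*w + 6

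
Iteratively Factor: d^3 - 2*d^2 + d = (d - 1)*(d^2 - d) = d*(d - 1)*(d - 1)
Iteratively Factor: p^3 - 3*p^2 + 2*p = (p)*(p^2 - 3*p + 2) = p*(p - 2)*(p - 1)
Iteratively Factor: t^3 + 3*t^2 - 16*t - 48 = (t + 3)*(t^2 - 16) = (t - 4)*(t + 3)*(t + 4)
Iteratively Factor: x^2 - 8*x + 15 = (x - 3)*(x - 5)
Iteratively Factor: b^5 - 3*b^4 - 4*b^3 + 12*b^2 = (b - 2)*(b^4 - b^3 - 6*b^2) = (b - 2)*(b + 2)*(b^3 - 3*b^2) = b*(b - 2)*(b + 2)*(b^2 - 3*b) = b^2*(b - 2)*(b + 2)*(b - 3)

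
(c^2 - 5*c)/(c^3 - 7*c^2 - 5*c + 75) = c/(c^2 - 2*c - 15)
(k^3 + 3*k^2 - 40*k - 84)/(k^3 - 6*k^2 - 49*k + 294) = (k + 2)/(k - 7)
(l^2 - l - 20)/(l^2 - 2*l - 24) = (l - 5)/(l - 6)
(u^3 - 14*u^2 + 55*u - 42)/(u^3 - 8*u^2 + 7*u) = (u - 6)/u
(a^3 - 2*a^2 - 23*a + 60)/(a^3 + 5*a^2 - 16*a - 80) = (a - 3)/(a + 4)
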